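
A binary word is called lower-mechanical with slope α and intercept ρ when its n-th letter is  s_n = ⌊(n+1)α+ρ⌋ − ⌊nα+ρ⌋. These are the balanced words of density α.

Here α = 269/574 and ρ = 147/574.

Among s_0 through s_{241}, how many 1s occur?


#1s = Σ_{n=0}^{241} s_n = Σ_{n=0}^{241} (⌊(n+1)α+ρ⌋ − ⌊nα+ρ⌋)
the sum telescopes: every ⌊nα+ρ⌋ with 0 < n < 242 appears once with + and once with −, leaving ⌊242α+ρ⌋ − ⌊0·α+ρ⌋
242α + ρ = (242·269 + 147) / 574 = 65245/574
ρ = 147/574
⌊65245/574⌋ = 113,  ⌊147/574⌋ = 0
#1s = 113 − 0 = 113

113


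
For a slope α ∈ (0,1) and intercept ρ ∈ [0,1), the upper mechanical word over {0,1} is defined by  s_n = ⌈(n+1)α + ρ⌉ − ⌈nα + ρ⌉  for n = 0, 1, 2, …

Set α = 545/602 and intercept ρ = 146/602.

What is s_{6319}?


1

(n+1)α + ρ = (6320·545 + 146) / 602 = 3444546/602
nα + ρ     = (6319·545 + 146) / 602 = 3444001/602
⌈3444546/602⌉ = 5722,  ⌈3444001/602⌉ = 5721
s_{6319} = 5722 − 5721 = 1


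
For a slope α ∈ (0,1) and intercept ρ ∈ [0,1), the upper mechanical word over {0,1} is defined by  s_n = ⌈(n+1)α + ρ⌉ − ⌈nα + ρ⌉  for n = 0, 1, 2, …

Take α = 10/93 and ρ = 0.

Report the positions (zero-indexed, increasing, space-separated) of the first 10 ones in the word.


n=0: ⌈10/93⌉−⌈0/93⌉ = 1−0 = 1  ← one
n=1: ⌈20/93⌉−⌈10/93⌉ = 1−1 = 0
n=2: ⌈30/93⌉−⌈20/93⌉ = 1−1 = 0
  …
n=9: ⌈100/93⌉−⌈90/93⌉ = 2−1 = 1  ← one
n=10: ⌈110/93⌉−⌈100/93⌉ = 2−2 = 0
n=11: ⌈120/93⌉−⌈110/93⌉ = 2−2 = 0
  …
n=18: ⌈190/93⌉−⌈180/93⌉ = 3−2 = 1  ← one
n=19: ⌈200/93⌉−⌈190/93⌉ = 3−3 = 0
n=20: ⌈210/93⌉−⌈200/93⌉ = 3−3 = 0
  …
n=27: ⌈280/93⌉−⌈270/93⌉ = 4−3 = 1  ← one
n=28: ⌈290/93⌉−⌈280/93⌉ = 4−4 = 0
n=29: ⌈300/93⌉−⌈290/93⌉ = 4−4 = 0
  …
n=37: ⌈380/93⌉−⌈370/93⌉ = 5−4 = 1  ← one
n=38: ⌈390/93⌉−⌈380/93⌉ = 5−5 = 0
n=39: ⌈400/93⌉−⌈390/93⌉ = 5−5 = 0
  …
n=46: ⌈470/93⌉−⌈460/93⌉ = 6−5 = 1  ← one
n=47: ⌈480/93⌉−⌈470/93⌉ = 6−6 = 0
n=48: ⌈490/93⌉−⌈480/93⌉ = 6−6 = 0
  …
n=55: ⌈560/93⌉−⌈550/93⌉ = 7−6 = 1  ← one
n=56: ⌈570/93⌉−⌈560/93⌉ = 7−7 = 0
n=57: ⌈580/93⌉−⌈570/93⌉ = 7−7 = 0
  …
n=65: ⌈660/93⌉−⌈650/93⌉ = 8−7 = 1  ← one
n=66: ⌈670/93⌉−⌈660/93⌉ = 8−8 = 0
n=67: ⌈680/93⌉−⌈670/93⌉ = 8−8 = 0
  …
n=74: ⌈750/93⌉−⌈740/93⌉ = 9−8 = 1  ← one
n=75: ⌈760/93⌉−⌈750/93⌉ = 9−9 = 0
n=76: ⌈770/93⌉−⌈760/93⌉ = 9−9 = 0
  …
n=83: ⌈840/93⌉−⌈830/93⌉ = 10−9 = 1  ← one
positions of the first 10 ones: 0 9 18 27 37 46 55 65 74 83

0 9 18 27 37 46 55 65 74 83


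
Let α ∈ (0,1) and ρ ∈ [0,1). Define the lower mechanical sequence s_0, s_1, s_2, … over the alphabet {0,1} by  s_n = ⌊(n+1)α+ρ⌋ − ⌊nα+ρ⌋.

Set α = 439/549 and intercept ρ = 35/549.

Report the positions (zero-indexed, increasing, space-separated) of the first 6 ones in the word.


1 2 3 4 6 7

n=0: ⌊474/549⌋−⌊35/549⌋ = 0−0 = 0
n=1: ⌊913/549⌋−⌊474/549⌋ = 1−0 = 1  ← one
n=2: ⌊1352/549⌋−⌊913/549⌋ = 2−1 = 1  ← one
n=3: ⌊1791/549⌋−⌊1352/549⌋ = 3−2 = 1  ← one
n=4: ⌊2230/549⌋−⌊1791/549⌋ = 4−3 = 1  ← one
n=5: ⌊2669/549⌋−⌊2230/549⌋ = 4−4 = 0
n=6: ⌊3108/549⌋−⌊2669/549⌋ = 5−4 = 1  ← one
n=7: ⌊3547/549⌋−⌊3108/549⌋ = 6−5 = 1  ← one
positions of the first 6 ones: 1 2 3 4 6 7


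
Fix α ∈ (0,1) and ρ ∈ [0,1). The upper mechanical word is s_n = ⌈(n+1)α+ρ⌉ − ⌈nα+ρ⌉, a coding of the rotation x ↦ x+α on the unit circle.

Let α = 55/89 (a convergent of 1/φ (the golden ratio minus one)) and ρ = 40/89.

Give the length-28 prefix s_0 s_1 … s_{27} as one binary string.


n=0: ⌈(1·55+40)/89⌉ − ⌈(0·55+40)/89⌉ = ⌈95/89⌉ − ⌈40/89⌉ = 2 − 1 = 1
n=1: ⌈(2·55+40)/89⌉ − ⌈(1·55+40)/89⌉ = ⌈150/89⌉ − ⌈95/89⌉ = 2 − 2 = 0
n=2: ⌈(3·55+40)/89⌉ − ⌈(2·55+40)/89⌉ = ⌈205/89⌉ − ⌈150/89⌉ = 3 − 2 = 1
n=3: ⌈(4·55+40)/89⌉ − ⌈(3·55+40)/89⌉ = ⌈260/89⌉ − ⌈205/89⌉ = 3 − 3 = 0
n=4: ⌈(5·55+40)/89⌉ − ⌈(4·55+40)/89⌉ = ⌈315/89⌉ − ⌈260/89⌉ = 4 − 3 = 1
n=5: ⌈(6·55+40)/89⌉ − ⌈(5·55+40)/89⌉ = ⌈370/89⌉ − ⌈315/89⌉ = 5 − 4 = 1
n=6: ⌈(7·55+40)/89⌉ − ⌈(6·55+40)/89⌉ = ⌈425/89⌉ − ⌈370/89⌉ = 5 − 5 = 0
n=7: ⌈(8·55+40)/89⌉ − ⌈(7·55+40)/89⌉ = ⌈480/89⌉ − ⌈425/89⌉ = 6 − 5 = 1
n=8: ⌈(9·55+40)/89⌉ − ⌈(8·55+40)/89⌉ = ⌈535/89⌉ − ⌈480/89⌉ = 7 − 6 = 1
n=9: ⌈(10·55+40)/89⌉ − ⌈(9·55+40)/89⌉ = ⌈590/89⌉ − ⌈535/89⌉ = 7 − 7 = 0
n=10: ⌈(11·55+40)/89⌉ − ⌈(10·55+40)/89⌉ = ⌈645/89⌉ − ⌈590/89⌉ = 8 − 7 = 1
n=11: ⌈(12·55+40)/89⌉ − ⌈(11·55+40)/89⌉ = ⌈700/89⌉ − ⌈645/89⌉ = 8 − 8 = 0
n=12: ⌈(13·55+40)/89⌉ − ⌈(12·55+40)/89⌉ = ⌈755/89⌉ − ⌈700/89⌉ = 9 − 8 = 1
n=13: ⌈(14·55+40)/89⌉ − ⌈(13·55+40)/89⌉ = ⌈810/89⌉ − ⌈755/89⌉ = 10 − 9 = 1
n=14: ⌈(15·55+40)/89⌉ − ⌈(14·55+40)/89⌉ = ⌈865/89⌉ − ⌈810/89⌉ = 10 − 10 = 0
n=15: ⌈(16·55+40)/89⌉ − ⌈(15·55+40)/89⌉ = ⌈920/89⌉ − ⌈865/89⌉ = 11 − 10 = 1
n=16: ⌈(17·55+40)/89⌉ − ⌈(16·55+40)/89⌉ = ⌈975/89⌉ − ⌈920/89⌉ = 11 − 11 = 0
n=17: ⌈(18·55+40)/89⌉ − ⌈(17·55+40)/89⌉ = ⌈1030/89⌉ − ⌈975/89⌉ = 12 − 11 = 1
n=18: ⌈(19·55+40)/89⌉ − ⌈(18·55+40)/89⌉ = ⌈1085/89⌉ − ⌈1030/89⌉ = 13 − 12 = 1
n=19: ⌈(20·55+40)/89⌉ − ⌈(19·55+40)/89⌉ = ⌈1140/89⌉ − ⌈1085/89⌉ = 13 − 13 = 0
n=20: ⌈(21·55+40)/89⌉ − ⌈(20·55+40)/89⌉ = ⌈1195/89⌉ − ⌈1140/89⌉ = 14 − 13 = 1
n=21: ⌈(22·55+40)/89⌉ − ⌈(21·55+40)/89⌉ = ⌈1250/89⌉ − ⌈1195/89⌉ = 15 − 14 = 1
n=22: ⌈(23·55+40)/89⌉ − ⌈(22·55+40)/89⌉ = ⌈1305/89⌉ − ⌈1250/89⌉ = 15 − 15 = 0
n=23: ⌈(24·55+40)/89⌉ − ⌈(23·55+40)/89⌉ = ⌈1360/89⌉ − ⌈1305/89⌉ = 16 − 15 = 1
n=24: ⌈(25·55+40)/89⌉ − ⌈(24·55+40)/89⌉ = ⌈1415/89⌉ − ⌈1360/89⌉ = 16 − 16 = 0
n=25: ⌈(26·55+40)/89⌉ − ⌈(25·55+40)/89⌉ = ⌈1470/89⌉ − ⌈1415/89⌉ = 17 − 16 = 1
n=26: ⌈(27·55+40)/89⌉ − ⌈(26·55+40)/89⌉ = ⌈1525/89⌉ − ⌈1470/89⌉ = 18 − 17 = 1
n=27: ⌈(28·55+40)/89⌉ − ⌈(27·55+40)/89⌉ = ⌈1580/89⌉ − ⌈1525/89⌉ = 18 − 18 = 0

1010110110101101011011010110


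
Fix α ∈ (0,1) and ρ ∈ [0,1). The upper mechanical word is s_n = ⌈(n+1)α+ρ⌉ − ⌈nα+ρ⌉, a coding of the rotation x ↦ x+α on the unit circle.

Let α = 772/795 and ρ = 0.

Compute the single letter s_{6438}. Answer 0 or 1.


(n+1)α + ρ = (6439·772) / 795 = 4970908/795
nα + ρ     = (6438·772) / 795 = 4970136/795
⌈4970908/795⌉ = 6253,  ⌈4970136/795⌉ = 6252
s_{6438} = 6253 − 6252 = 1

1


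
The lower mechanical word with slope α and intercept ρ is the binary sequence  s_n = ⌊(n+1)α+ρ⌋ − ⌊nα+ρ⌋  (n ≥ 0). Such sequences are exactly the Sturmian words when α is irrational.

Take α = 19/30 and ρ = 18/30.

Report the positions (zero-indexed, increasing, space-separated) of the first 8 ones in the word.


n=0: ⌊37/30⌋−⌊18/30⌋ = 1−0 = 1  ← one
n=1: ⌊56/30⌋−⌊37/30⌋ = 1−1 = 0
n=2: ⌊75/30⌋−⌊56/30⌋ = 2−1 = 1  ← one
n=3: ⌊94/30⌋−⌊75/30⌋ = 3−2 = 1  ← one
n=4: ⌊113/30⌋−⌊94/30⌋ = 3−3 = 0
n=5: ⌊132/30⌋−⌊113/30⌋ = 4−3 = 1  ← one
n=6: ⌊151/30⌋−⌊132/30⌋ = 5−4 = 1  ← one
n=7: ⌊170/30⌋−⌊151/30⌋ = 5−5 = 0
n=8: ⌊189/30⌋−⌊170/30⌋ = 6−5 = 1  ← one
n=9: ⌊208/30⌋−⌊189/30⌋ = 6−6 = 0
n=10: ⌊227/30⌋−⌊208/30⌋ = 7−6 = 1  ← one
n=11: ⌊246/30⌋−⌊227/30⌋ = 8−7 = 1  ← one
positions of the first 8 ones: 0 2 3 5 6 8 10 11

0 2 3 5 6 8 10 11


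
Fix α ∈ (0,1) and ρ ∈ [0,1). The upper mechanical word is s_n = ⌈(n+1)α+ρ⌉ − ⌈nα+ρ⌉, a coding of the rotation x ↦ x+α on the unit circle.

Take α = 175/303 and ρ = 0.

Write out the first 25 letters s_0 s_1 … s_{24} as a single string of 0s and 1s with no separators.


n=0: ⌈(1·175)/303⌉ − ⌈(0·175)/303⌉ = ⌈175/303⌉ − ⌈0/303⌉ = 1 − 0 = 1
n=1: ⌈(2·175)/303⌉ − ⌈(1·175)/303⌉ = ⌈350/303⌉ − ⌈175/303⌉ = 2 − 1 = 1
n=2: ⌈(3·175)/303⌉ − ⌈(2·175)/303⌉ = ⌈525/303⌉ − ⌈350/303⌉ = 2 − 2 = 0
n=3: ⌈(4·175)/303⌉ − ⌈(3·175)/303⌉ = ⌈700/303⌉ − ⌈525/303⌉ = 3 − 2 = 1
n=4: ⌈(5·175)/303⌉ − ⌈(4·175)/303⌉ = ⌈875/303⌉ − ⌈700/303⌉ = 3 − 3 = 0
n=5: ⌈(6·175)/303⌉ − ⌈(5·175)/303⌉ = ⌈1050/303⌉ − ⌈875/303⌉ = 4 − 3 = 1
n=6: ⌈(7·175)/303⌉ − ⌈(6·175)/303⌉ = ⌈1225/303⌉ − ⌈1050/303⌉ = 5 − 4 = 1
n=7: ⌈(8·175)/303⌉ − ⌈(7·175)/303⌉ = ⌈1400/303⌉ − ⌈1225/303⌉ = 5 − 5 = 0
n=8: ⌈(9·175)/303⌉ − ⌈(8·175)/303⌉ = ⌈1575/303⌉ − ⌈1400/303⌉ = 6 − 5 = 1
n=9: ⌈(10·175)/303⌉ − ⌈(9·175)/303⌉ = ⌈1750/303⌉ − ⌈1575/303⌉ = 6 − 6 = 0
n=10: ⌈(11·175)/303⌉ − ⌈(10·175)/303⌉ = ⌈1925/303⌉ − ⌈1750/303⌉ = 7 − 6 = 1
n=11: ⌈(12·175)/303⌉ − ⌈(11·175)/303⌉ = ⌈2100/303⌉ − ⌈1925/303⌉ = 7 − 7 = 0
n=12: ⌈(13·175)/303⌉ − ⌈(12·175)/303⌉ = ⌈2275/303⌉ − ⌈2100/303⌉ = 8 − 7 = 1
n=13: ⌈(14·175)/303⌉ − ⌈(13·175)/303⌉ = ⌈2450/303⌉ − ⌈2275/303⌉ = 9 − 8 = 1
n=14: ⌈(15·175)/303⌉ − ⌈(14·175)/303⌉ = ⌈2625/303⌉ − ⌈2450/303⌉ = 9 − 9 = 0
n=15: ⌈(16·175)/303⌉ − ⌈(15·175)/303⌉ = ⌈2800/303⌉ − ⌈2625/303⌉ = 10 − 9 = 1
n=16: ⌈(17·175)/303⌉ − ⌈(16·175)/303⌉ = ⌈2975/303⌉ − ⌈2800/303⌉ = 10 − 10 = 0
n=17: ⌈(18·175)/303⌉ − ⌈(17·175)/303⌉ = ⌈3150/303⌉ − ⌈2975/303⌉ = 11 − 10 = 1
n=18: ⌈(19·175)/303⌉ − ⌈(18·175)/303⌉ = ⌈3325/303⌉ − ⌈3150/303⌉ = 11 − 11 = 0
n=19: ⌈(20·175)/303⌉ − ⌈(19·175)/303⌉ = ⌈3500/303⌉ − ⌈3325/303⌉ = 12 − 11 = 1
n=20: ⌈(21·175)/303⌉ − ⌈(20·175)/303⌉ = ⌈3675/303⌉ − ⌈3500/303⌉ = 13 − 12 = 1
n=21: ⌈(22·175)/303⌉ − ⌈(21·175)/303⌉ = ⌈3850/303⌉ − ⌈3675/303⌉ = 13 − 13 = 0
n=22: ⌈(23·175)/303⌉ − ⌈(22·175)/303⌉ = ⌈4025/303⌉ − ⌈3850/303⌉ = 14 − 13 = 1
n=23: ⌈(24·175)/303⌉ − ⌈(23·175)/303⌉ = ⌈4200/303⌉ − ⌈4025/303⌉ = 14 − 14 = 0
n=24: ⌈(25·175)/303⌉ − ⌈(24·175)/303⌉ = ⌈4375/303⌉ − ⌈4200/303⌉ = 15 − 14 = 1

1101011010101101010110101


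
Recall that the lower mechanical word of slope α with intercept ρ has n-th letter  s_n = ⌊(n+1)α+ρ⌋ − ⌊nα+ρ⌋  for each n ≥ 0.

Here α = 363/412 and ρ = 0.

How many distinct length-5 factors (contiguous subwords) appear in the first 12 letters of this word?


t_n = ⌊(n·363)/412⌋ for n = 0 … 12:
  n=0…9: ⌊0/412⌋=0 ⌊363/412⌋=0 ⌊726/412⌋=1 ⌊1089/412⌋=2 ⌊1452/412⌋=3 ⌊1815/412⌋=4 ⌊2178/412⌋=5 ⌊2541/412⌋=6 ⌊2904/412⌋=7 ⌊3267/412⌋=7
  n=10…12: ⌊3630/412⌋=8 ⌊3993/412⌋=9 ⌊4356/412⌋=10
s_n = t_(n+1) − t_n for n = 0 … 11 gives
prefix = 011111110111
slide a length-5 window over [0..4] … [7..11] (8 windows); first occurrence of each distinct factor:
  [  0..  4] 01111
  [  1..  5] 11111
  [  4..  8] 11110
  [  5..  9] 11101
  [  6.. 10] 11011
  [  7.. 11] 10111
  (the other 2 windows repeat one of these)
distinct factors: {01111, 10111, 11011, 11101, 11110, 11111}
count = 6  (Sturmian bound for length 5 is 6)

6


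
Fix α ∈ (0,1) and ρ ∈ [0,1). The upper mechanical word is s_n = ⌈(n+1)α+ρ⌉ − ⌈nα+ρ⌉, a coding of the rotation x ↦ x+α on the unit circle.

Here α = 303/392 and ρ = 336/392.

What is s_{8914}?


(n+1)α + ρ = (8915·303 + 336) / 392 = 2701581/392
nα + ρ     = (8914·303 + 336) / 392 = 2701278/392
⌈2701581/392⌉ = 6892,  ⌈2701278/392⌉ = 6892
s_{8914} = 6892 − 6892 = 0

0


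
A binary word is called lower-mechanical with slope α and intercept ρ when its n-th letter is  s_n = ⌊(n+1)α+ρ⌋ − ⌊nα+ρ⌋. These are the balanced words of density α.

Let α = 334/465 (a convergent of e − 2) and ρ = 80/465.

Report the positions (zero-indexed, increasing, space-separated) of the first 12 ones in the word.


1 2 3 5 6 8 9 10 12 13 15 16

n=0: ⌊414/465⌋−⌊80/465⌋ = 0−0 = 0
n=1: ⌊748/465⌋−⌊414/465⌋ = 1−0 = 1  ← one
n=2: ⌊1082/465⌋−⌊748/465⌋ = 2−1 = 1  ← one
n=3: ⌊1416/465⌋−⌊1082/465⌋ = 3−2 = 1  ← one
n=4: ⌊1750/465⌋−⌊1416/465⌋ = 3−3 = 0
n=5: ⌊2084/465⌋−⌊1750/465⌋ = 4−3 = 1  ← one
n=6: ⌊2418/465⌋−⌊2084/465⌋ = 5−4 = 1  ← one
n=7: ⌊2752/465⌋−⌊2418/465⌋ = 5−5 = 0
n=8: ⌊3086/465⌋−⌊2752/465⌋ = 6−5 = 1  ← one
n=9: ⌊3420/465⌋−⌊3086/465⌋ = 7−6 = 1  ← one
n=10: ⌊3754/465⌋−⌊3420/465⌋ = 8−7 = 1  ← one
n=11: ⌊4088/465⌋−⌊3754/465⌋ = 8−8 = 0
n=12: ⌊4422/465⌋−⌊4088/465⌋ = 9−8 = 1  ← one
n=13: ⌊4756/465⌋−⌊4422/465⌋ = 10−9 = 1  ← one
n=14: ⌊5090/465⌋−⌊4756/465⌋ = 10−10 = 0
n=15: ⌊5424/465⌋−⌊5090/465⌋ = 11−10 = 1  ← one
n=16: ⌊5758/465⌋−⌊5424/465⌋ = 12−11 = 1  ← one
positions of the first 12 ones: 1 2 3 5 6 8 9 10 12 13 15 16


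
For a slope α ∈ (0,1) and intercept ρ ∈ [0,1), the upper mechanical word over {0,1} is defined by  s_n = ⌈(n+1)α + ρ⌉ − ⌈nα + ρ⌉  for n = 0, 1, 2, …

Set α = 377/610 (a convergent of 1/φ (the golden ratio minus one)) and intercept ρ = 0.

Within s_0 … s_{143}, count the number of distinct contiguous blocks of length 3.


t_n = ⌈(n·377)/610⌉ for n = 0 … 144:
  n=0…9: ⌈0/610⌉=0 ⌈377/610⌉=1 ⌈754/610⌉=2 ⌈1131/610⌉=2 ⌈1508/610⌉=3 ⌈1885/610⌉=4 ⌈2262/610⌉=4 ⌈2639/610⌉=5 ⌈3016/610⌉=5 ⌈3393/610⌉=6
  n=10…19: ⌈3770/610⌉=7 ⌈4147/610⌉=7 ⌈4524/610⌉=8 ⌈4901/610⌉=9 ⌈5278/610⌉=9 ⌈5655/610⌉=10 ⌈6032/610⌉=10 ⌈6409/610⌉=11 ⌈6786/610⌉=12 ⌈7163/610⌉=12
  n=20…29: ⌈7540/610⌉=13 ⌈7917/610⌉=13 ⌈8294/610⌉=14 ⌈8671/610⌉=15 ⌈9048/610⌉=15 ⌈9425/610⌉=16 ⌈9802/610⌉=17 ⌈10179/610⌉=17 ⌈10556/610⌉=18 ⌈10933/610⌉=18
  n=30…39: ⌈11310/610⌉=19 ⌈11687/610⌉=20 ⌈12064/610⌉=20 ⌈12441/610⌉=21 ⌈12818/610⌉=22 ⌈13195/610⌉=22 ⌈13572/610⌉=23 ⌈13949/610⌉=23 ⌈14326/610⌉=24 ⌈14703/610⌉=25
  n=40…49: ⌈15080/610⌉=25 ⌈15457/610⌉=26 ⌈15834/610⌉=26 ⌈16211/610⌉=27 ⌈16588/610⌉=28 ⌈16965/610⌉=28 ⌈17342/610⌉=29 ⌈17719/610⌉=30 ⌈18096/610⌉=30 ⌈18473/610⌉=31
  n=50…59: ⌈18850/610⌉=31 ⌈19227/610⌉=32 ⌈19604/610⌉=33 ⌈19981/610⌉=33 ⌈20358/610⌉=34 ⌈20735/610⌉=34 ⌈21112/610⌉=35 ⌈21489/610⌉=36 ⌈21866/610⌉=36 ⌈22243/610⌉=37
  n=60…69: ⌈22620/610⌉=38 ⌈22997/610⌉=38 ⌈23374/610⌉=39 ⌈23751/610⌉=39 ⌈24128/610⌉=40 ⌈24505/610⌉=41 ⌈24882/610⌉=41 ⌈25259/610⌉=42 ⌈25636/610⌉=43 ⌈26013/610⌉=43
  n=70…79: ⌈26390/610⌉=44 ⌈26767/610⌉=44 ⌈27144/610⌉=45 ⌈27521/610⌉=46 ⌈27898/610⌉=46 ⌈28275/610⌉=47 ⌈28652/610⌉=47 ⌈29029/610⌉=48 ⌈29406/610⌉=49 ⌈29783/610⌉=49
  n=80…89: ⌈30160/610⌉=50 ⌈30537/610⌉=51 ⌈30914/610⌉=51 ⌈31291/610⌉=52 ⌈31668/610⌉=52 ⌈32045/610⌉=53 ⌈32422/610⌉=54 ⌈32799/610⌉=54 ⌈33176/610⌉=55 ⌈33553/610⌉=56
  n=90…99: ⌈33930/610⌉=56 ⌈34307/610⌉=57 ⌈34684/610⌉=57 ⌈35061/610⌉=58 ⌈35438/610⌉=59 ⌈35815/610⌉=59 ⌈36192/610⌉=60 ⌈36569/610⌉=60 ⌈36946/610⌉=61 ⌈37323/610⌉=62
  n=100…109: ⌈37700/610⌉=62 ⌈38077/610⌉=63 ⌈38454/610⌉=64 ⌈38831/610⌉=64 ⌈39208/610⌉=65 ⌈39585/610⌉=65 ⌈39962/610⌉=66 ⌈40339/610⌉=67 ⌈40716/610⌉=67 ⌈41093/610⌉=68
  n=110…119: ⌈41470/610⌉=68 ⌈41847/610⌉=69 ⌈42224/610⌉=70 ⌈42601/610⌉=70 ⌈42978/610⌉=71 ⌈43355/610⌉=72 ⌈43732/610⌉=72 ⌈44109/610⌉=73 ⌈44486/610⌉=73 ⌈44863/610⌉=74
  n=120…129: ⌈45240/610⌉=75 ⌈45617/610⌉=75 ⌈45994/610⌉=76 ⌈46371/610⌉=77 ⌈46748/610⌉=77 ⌈47125/610⌉=78 ⌈47502/610⌉=78 ⌈47879/610⌉=79 ⌈48256/610⌉=80 ⌈48633/610⌉=80
  n=130…139: ⌈49010/610⌉=81 ⌈49387/610⌉=81 ⌈49764/610⌉=82 ⌈50141/610⌉=83 ⌈50518/610⌉=83 ⌈50895/610⌉=84 ⌈51272/610⌉=85 ⌈51649/610⌉=85 ⌈52026/610⌉=86 ⌈52403/610⌉=86
  n=140…144: ⌈52780/610⌉=87 ⌈53157/610⌉=88 ⌈53534/610⌉=88 ⌈53911/610⌉=89 ⌈54288/610⌉=89
s_n = t_(n+1) − t_n for n = 0 … 143 gives
prefix = 110110101101101011010110110101101101011010110110101101011011010110110101101011011010110110101101011011010110101101101011011010110101101101011010
slide a length-3 window over [0..2] … [141..143] (142 windows); first occurrence of each distinct factor:
  [  0..  2] 110
  [  1..  3] 101
  [  2..  4] 011
  [  5..  7] 010
  (the other 138 windows repeat one of these)
distinct factors: {010, 011, 101, 110}
count = 4  (Sturmian bound for length 3 is 4)

4


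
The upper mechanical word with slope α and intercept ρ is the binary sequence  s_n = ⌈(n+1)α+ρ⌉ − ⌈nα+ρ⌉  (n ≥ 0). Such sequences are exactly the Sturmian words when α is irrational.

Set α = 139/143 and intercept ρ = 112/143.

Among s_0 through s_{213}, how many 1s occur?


#1s = Σ_{n=0}^{213} s_n = Σ_{n=0}^{213} (⌈(n+1)α+ρ⌉ − ⌈nα+ρ⌉)
the sum telescopes: every ⌈nα+ρ⌉ with 0 < n < 214 appears once with + and once with −, leaving ⌈214α+ρ⌉ − ⌈0·α+ρ⌉
214α + ρ = (214·139 + 112) / 143 = 29858/143
ρ = 112/143
⌈29858/143⌉ = 209,  ⌈112/143⌉ = 1
#1s = 209 − 1 = 208

208


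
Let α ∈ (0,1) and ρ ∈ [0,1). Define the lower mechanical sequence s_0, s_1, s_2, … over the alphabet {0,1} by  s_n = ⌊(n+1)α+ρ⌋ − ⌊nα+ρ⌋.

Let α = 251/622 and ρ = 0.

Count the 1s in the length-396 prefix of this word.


159

#1s = Σ_{n=0}^{395} s_n = Σ_{n=0}^{395} (⌊(n+1)α+ρ⌋ − ⌊nα+ρ⌋)
the sum telescopes: every ⌊nα+ρ⌋ with 0 < n < 396 appears once with + and once with −, leaving ⌊396α+ρ⌋ − ⌊0·α+ρ⌋
396α + ρ = (396·251) / 622 = 99396/622
ρ = 0/622
⌊99396/622⌋ = 159,  ⌊0/622⌋ = 0
#1s = 159 − 0 = 159


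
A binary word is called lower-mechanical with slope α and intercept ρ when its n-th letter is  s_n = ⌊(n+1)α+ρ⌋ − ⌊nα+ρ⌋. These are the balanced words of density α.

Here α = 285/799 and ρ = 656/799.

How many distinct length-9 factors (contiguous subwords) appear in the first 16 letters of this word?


t_n = ⌊(n·285+656)/799⌋ for n = 0 … 16:
  n=0…9: ⌊656/799⌋=0 ⌊941/799⌋=1 ⌊1226/799⌋=1 ⌊1511/799⌋=1 ⌊1796/799⌋=2 ⌊2081/799⌋=2 ⌊2366/799⌋=2 ⌊2651/799⌋=3 ⌊2936/799⌋=3 ⌊3221/799⌋=4
  n=10…16: ⌊3506/799⌋=4 ⌊3791/799⌋=4 ⌊4076/799⌋=5 ⌊4361/799⌋=5 ⌊4646/799⌋=5 ⌊4931/799⌋=6 ⌊5216/799⌋=6
s_n = t_(n+1) − t_n for n = 0 … 15 gives
prefix = 1001001010010010
slide a length-9 window over [0..8] … [7..15] (8 windows); first occurrence of each distinct factor:
  [  0..  8] 100100101
  [  1..  9] 001001010
  [  2.. 10] 010010100
  [  3.. 11] 100101001
  [  4.. 12] 001010010
  [  5.. 13] 010100100
  [  6.. 14] 101001001
  [  7.. 15] 010010010
distinct factors: {001001010, 001010010, 010010010, 010010100, 010100100, 100100101, 100101001, 101001001}
count = 8  (Sturmian bound for length 9 is 10)

8


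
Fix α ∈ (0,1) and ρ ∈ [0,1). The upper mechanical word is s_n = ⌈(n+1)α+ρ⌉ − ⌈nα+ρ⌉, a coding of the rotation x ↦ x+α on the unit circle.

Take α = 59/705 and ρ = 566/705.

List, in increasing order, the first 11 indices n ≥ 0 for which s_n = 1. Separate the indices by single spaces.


n=0: ⌈625/705⌉−⌈566/705⌉ = 1−1 = 0
n=1: ⌈684/705⌉−⌈625/705⌉ = 1−1 = 0
n=2: ⌈743/705⌉−⌈684/705⌉ = 2−1 = 1  ← one
n=3: ⌈802/705⌉−⌈743/705⌉ = 2−2 = 0
n=4: ⌈861/705⌉−⌈802/705⌉ = 2−2 = 0
  …
n=14: ⌈1451/705⌉−⌈1392/705⌉ = 3−2 = 1  ← one
n=15: ⌈1510/705⌉−⌈1451/705⌉ = 3−3 = 0
n=16: ⌈1569/705⌉−⌈1510/705⌉ = 3−3 = 0
  …
n=26: ⌈2159/705⌉−⌈2100/705⌉ = 4−3 = 1  ← one
n=27: ⌈2218/705⌉−⌈2159/705⌉ = 4−4 = 0
n=28: ⌈2277/705⌉−⌈2218/705⌉ = 4−4 = 0
  …
n=38: ⌈2867/705⌉−⌈2808/705⌉ = 5−4 = 1  ← one
n=39: ⌈2926/705⌉−⌈2867/705⌉ = 5−5 = 0
n=40: ⌈2985/705⌉−⌈2926/705⌉ = 5−5 = 0
  …
n=50: ⌈3575/705⌉−⌈3516/705⌉ = 6−5 = 1  ← one
n=51: ⌈3634/705⌉−⌈3575/705⌉ = 6−6 = 0
n=52: ⌈3693/705⌉−⌈3634/705⌉ = 6−6 = 0
  …
n=62: ⌈4283/705⌉−⌈4224/705⌉ = 7−6 = 1  ← one
n=63: ⌈4342/705⌉−⌈4283/705⌉ = 7−7 = 0
n=64: ⌈4401/705⌉−⌈4342/705⌉ = 7−7 = 0
  …
n=74: ⌈4991/705⌉−⌈4932/705⌉ = 8−7 = 1  ← one
n=75: ⌈5050/705⌉−⌈4991/705⌉ = 8−8 = 0
n=76: ⌈5109/705⌉−⌈5050/705⌉ = 8−8 = 0
  …
n=86: ⌈5699/705⌉−⌈5640/705⌉ = 9−8 = 1  ← one
n=87: ⌈5758/705⌉−⌈5699/705⌉ = 9−9 = 0
n=88: ⌈5817/705⌉−⌈5758/705⌉ = 9−9 = 0
  …
n=97: ⌈6348/705⌉−⌈6289/705⌉ = 10−9 = 1  ← one
n=98: ⌈6407/705⌉−⌈6348/705⌉ = 10−10 = 0
n=99: ⌈6466/705⌉−⌈6407/705⌉ = 10−10 = 0
  …
n=109: ⌈7056/705⌉−⌈6997/705⌉ = 11−10 = 1  ← one
n=110: ⌈7115/705⌉−⌈7056/705⌉ = 11−11 = 0
n=111: ⌈7174/705⌉−⌈7115/705⌉ = 11−11 = 0
  …
n=121: ⌈7764/705⌉−⌈7705/705⌉ = 12−11 = 1  ← one
positions of the first 11 ones: 2 14 26 38 50 62 74 86 97 109 121

2 14 26 38 50 62 74 86 97 109 121


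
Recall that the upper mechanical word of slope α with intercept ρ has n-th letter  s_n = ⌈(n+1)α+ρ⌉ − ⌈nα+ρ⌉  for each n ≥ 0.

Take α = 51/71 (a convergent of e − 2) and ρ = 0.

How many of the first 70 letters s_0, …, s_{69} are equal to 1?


51

#1s = Σ_{n=0}^{69} s_n = Σ_{n=0}^{69} (⌈(n+1)α+ρ⌉ − ⌈nα+ρ⌉)
the sum telescopes: every ⌈nα+ρ⌉ with 0 < n < 70 appears once with + and once with −, leaving ⌈70α+ρ⌉ − ⌈0·α+ρ⌉
70α + ρ = (70·51) / 71 = 3570/71
ρ = 0/71
⌈3570/71⌉ = 51,  ⌈0/71⌉ = 0
#1s = 51 − 0 = 51


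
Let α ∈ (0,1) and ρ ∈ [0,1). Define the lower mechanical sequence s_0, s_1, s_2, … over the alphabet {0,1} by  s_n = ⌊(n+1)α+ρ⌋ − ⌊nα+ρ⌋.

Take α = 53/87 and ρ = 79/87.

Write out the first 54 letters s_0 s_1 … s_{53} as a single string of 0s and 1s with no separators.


110101101101011010110101101011011010110101101011010110

n=0: ⌊(1·53+79)/87⌋ − ⌊(0·53+79)/87⌋ = ⌊132/87⌋ − ⌊79/87⌋ = 1 − 0 = 1
n=1: ⌊(2·53+79)/87⌋ − ⌊(1·53+79)/87⌋ = ⌊185/87⌋ − ⌊132/87⌋ = 2 − 1 = 1
n=2: ⌊(3·53+79)/87⌋ − ⌊(2·53+79)/87⌋ = ⌊238/87⌋ − ⌊185/87⌋ = 2 − 2 = 0
n=3: ⌊(4·53+79)/87⌋ − ⌊(3·53+79)/87⌋ = ⌊291/87⌋ − ⌊238/87⌋ = 3 − 2 = 1
n=4: ⌊(5·53+79)/87⌋ − ⌊(4·53+79)/87⌋ = ⌊344/87⌋ − ⌊291/87⌋ = 3 − 3 = 0
n=5: ⌊(6·53+79)/87⌋ − ⌊(5·53+79)/87⌋ = ⌊397/87⌋ − ⌊344/87⌋ = 4 − 3 = 1
n=6: ⌊(7·53+79)/87⌋ − ⌊(6·53+79)/87⌋ = ⌊450/87⌋ − ⌊397/87⌋ = 5 − 4 = 1
n=7: ⌊(8·53+79)/87⌋ − ⌊(7·53+79)/87⌋ = ⌊503/87⌋ − ⌊450/87⌋ = 5 − 5 = 0
n=8: ⌊(9·53+79)/87⌋ − ⌊(8·53+79)/87⌋ = ⌊556/87⌋ − ⌊503/87⌋ = 6 − 5 = 1
n=9: ⌊(10·53+79)/87⌋ − ⌊(9·53+79)/87⌋ = ⌊609/87⌋ − ⌊556/87⌋ = 7 − 6 = 1
n=10: ⌊(11·53+79)/87⌋ − ⌊(10·53+79)/87⌋ = ⌊662/87⌋ − ⌊609/87⌋ = 7 − 7 = 0
n=11: ⌊(12·53+79)/87⌋ − ⌊(11·53+79)/87⌋ = ⌊715/87⌋ − ⌊662/87⌋ = 8 − 7 = 1
n=12: ⌊(13·53+79)/87⌋ − ⌊(12·53+79)/87⌋ = ⌊768/87⌋ − ⌊715/87⌋ = 8 − 8 = 0
n=13: ⌊(14·53+79)/87⌋ − ⌊(13·53+79)/87⌋ = ⌊821/87⌋ − ⌊768/87⌋ = 9 − 8 = 1
n=14: ⌊(15·53+79)/87⌋ − ⌊(14·53+79)/87⌋ = ⌊874/87⌋ − ⌊821/87⌋ = 10 − 9 = 1
n=15: ⌊(16·53+79)/87⌋ − ⌊(15·53+79)/87⌋ = ⌊927/87⌋ − ⌊874/87⌋ = 10 − 10 = 0
n=16: ⌊(17·53+79)/87⌋ − ⌊(16·53+79)/87⌋ = ⌊980/87⌋ − ⌊927/87⌋ = 11 − 10 = 1
n=17: ⌊(18·53+79)/87⌋ − ⌊(17·53+79)/87⌋ = ⌊1033/87⌋ − ⌊980/87⌋ = 11 − 11 = 0
n=18: ⌊(19·53+79)/87⌋ − ⌊(18·53+79)/87⌋ = ⌊1086/87⌋ − ⌊1033/87⌋ = 12 − 11 = 1
n=19: ⌊(20·53+79)/87⌋ − ⌊(19·53+79)/87⌋ = ⌊1139/87⌋ − ⌊1086/87⌋ = 13 − 12 = 1
n=20: ⌊(21·53+79)/87⌋ − ⌊(20·53+79)/87⌋ = ⌊1192/87⌋ − ⌊1139/87⌋ = 13 − 13 = 0
n=21: ⌊(22·53+79)/87⌋ − ⌊(21·53+79)/87⌋ = ⌊1245/87⌋ − ⌊1192/87⌋ = 14 − 13 = 1
n=22: ⌊(23·53+79)/87⌋ − ⌊(22·53+79)/87⌋ = ⌊1298/87⌋ − ⌊1245/87⌋ = 14 − 14 = 0
n=23: ⌊(24·53+79)/87⌋ − ⌊(23·53+79)/87⌋ = ⌊1351/87⌋ − ⌊1298/87⌋ = 15 − 14 = 1
n=24: ⌊(25·53+79)/87⌋ − ⌊(24·53+79)/87⌋ = ⌊1404/87⌋ − ⌊1351/87⌋ = 16 − 15 = 1
n=25: ⌊(26·53+79)/87⌋ − ⌊(25·53+79)/87⌋ = ⌊1457/87⌋ − ⌊1404/87⌋ = 16 − 16 = 0
n=26: ⌊(27·53+79)/87⌋ − ⌊(26·53+79)/87⌋ = ⌊1510/87⌋ − ⌊1457/87⌋ = 17 − 16 = 1
n=27: ⌊(28·53+79)/87⌋ − ⌊(27·53+79)/87⌋ = ⌊1563/87⌋ − ⌊1510/87⌋ = 17 − 17 = 0
n=28: ⌊(29·53+79)/87⌋ − ⌊(28·53+79)/87⌋ = ⌊1616/87⌋ − ⌊1563/87⌋ = 18 − 17 = 1
n=29: ⌊(30·53+79)/87⌋ − ⌊(29·53+79)/87⌋ = ⌊1669/87⌋ − ⌊1616/87⌋ = 19 − 18 = 1
n=30: ⌊(31·53+79)/87⌋ − ⌊(30·53+79)/87⌋ = ⌊1722/87⌋ − ⌊1669/87⌋ = 19 − 19 = 0
n=31: ⌊(32·53+79)/87⌋ − ⌊(31·53+79)/87⌋ = ⌊1775/87⌋ − ⌊1722/87⌋ = 20 − 19 = 1
n=32: ⌊(33·53+79)/87⌋ − ⌊(32·53+79)/87⌋ = ⌊1828/87⌋ − ⌊1775/87⌋ = 21 − 20 = 1
n=33: ⌊(34·53+79)/87⌋ − ⌊(33·53+79)/87⌋ = ⌊1881/87⌋ − ⌊1828/87⌋ = 21 − 21 = 0
n=34: ⌊(35·53+79)/87⌋ − ⌊(34·53+79)/87⌋ = ⌊1934/87⌋ − ⌊1881/87⌋ = 22 − 21 = 1
n=35: ⌊(36·53+79)/87⌋ − ⌊(35·53+79)/87⌋ = ⌊1987/87⌋ − ⌊1934/87⌋ = 22 − 22 = 0
n=36: ⌊(37·53+79)/87⌋ − ⌊(36·53+79)/87⌋ = ⌊2040/87⌋ − ⌊1987/87⌋ = 23 − 22 = 1
n=37: ⌊(38·53+79)/87⌋ − ⌊(37·53+79)/87⌋ = ⌊2093/87⌋ − ⌊2040/87⌋ = 24 − 23 = 1
n=38: ⌊(39·53+79)/87⌋ − ⌊(38·53+79)/87⌋ = ⌊2146/87⌋ − ⌊2093/87⌋ = 24 − 24 = 0
n=39: ⌊(40·53+79)/87⌋ − ⌊(39·53+79)/87⌋ = ⌊2199/87⌋ − ⌊2146/87⌋ = 25 − 24 = 1
n=40: ⌊(41·53+79)/87⌋ − ⌊(40·53+79)/87⌋ = ⌊2252/87⌋ − ⌊2199/87⌋ = 25 − 25 = 0
n=41: ⌊(42·53+79)/87⌋ − ⌊(41·53+79)/87⌋ = ⌊2305/87⌋ − ⌊2252/87⌋ = 26 − 25 = 1
n=42: ⌊(43·53+79)/87⌋ − ⌊(42·53+79)/87⌋ = ⌊2358/87⌋ − ⌊2305/87⌋ = 27 − 26 = 1
n=43: ⌊(44·53+79)/87⌋ − ⌊(43·53+79)/87⌋ = ⌊2411/87⌋ − ⌊2358/87⌋ = 27 − 27 = 0
n=44: ⌊(45·53+79)/87⌋ − ⌊(44·53+79)/87⌋ = ⌊2464/87⌋ − ⌊2411/87⌋ = 28 − 27 = 1
n=45: ⌊(46·53+79)/87⌋ − ⌊(45·53+79)/87⌋ = ⌊2517/87⌋ − ⌊2464/87⌋ = 28 − 28 = 0
n=46: ⌊(47·53+79)/87⌋ − ⌊(46·53+79)/87⌋ = ⌊2570/87⌋ − ⌊2517/87⌋ = 29 − 28 = 1
n=47: ⌊(48·53+79)/87⌋ − ⌊(47·53+79)/87⌋ = ⌊2623/87⌋ − ⌊2570/87⌋ = 30 − 29 = 1
n=48: ⌊(49·53+79)/87⌋ − ⌊(48·53+79)/87⌋ = ⌊2676/87⌋ − ⌊2623/87⌋ = 30 − 30 = 0
n=49: ⌊(50·53+79)/87⌋ − ⌊(49·53+79)/87⌋ = ⌊2729/87⌋ − ⌊2676/87⌋ = 31 − 30 = 1
n=50: ⌊(51·53+79)/87⌋ − ⌊(50·53+79)/87⌋ = ⌊2782/87⌋ − ⌊2729/87⌋ = 31 − 31 = 0
n=51: ⌊(52·53+79)/87⌋ − ⌊(51·53+79)/87⌋ = ⌊2835/87⌋ − ⌊2782/87⌋ = 32 − 31 = 1
n=52: ⌊(53·53+79)/87⌋ − ⌊(52·53+79)/87⌋ = ⌊2888/87⌋ − ⌊2835/87⌋ = 33 − 32 = 1
n=53: ⌊(54·53+79)/87⌋ − ⌊(53·53+79)/87⌋ = ⌊2941/87⌋ − ⌊2888/87⌋ = 33 − 33 = 0


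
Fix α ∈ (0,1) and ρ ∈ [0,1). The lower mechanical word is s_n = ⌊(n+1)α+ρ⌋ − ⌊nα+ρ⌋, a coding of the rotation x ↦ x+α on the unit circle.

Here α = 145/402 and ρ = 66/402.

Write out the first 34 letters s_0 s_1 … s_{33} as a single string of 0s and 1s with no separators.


n=0: ⌊(1·145+66)/402⌋ − ⌊(0·145+66)/402⌋ = ⌊211/402⌋ − ⌊66/402⌋ = 0 − 0 = 0
n=1: ⌊(2·145+66)/402⌋ − ⌊(1·145+66)/402⌋ = ⌊356/402⌋ − ⌊211/402⌋ = 0 − 0 = 0
n=2: ⌊(3·145+66)/402⌋ − ⌊(2·145+66)/402⌋ = ⌊501/402⌋ − ⌊356/402⌋ = 1 − 0 = 1
n=3: ⌊(4·145+66)/402⌋ − ⌊(3·145+66)/402⌋ = ⌊646/402⌋ − ⌊501/402⌋ = 1 − 1 = 0
n=4: ⌊(5·145+66)/402⌋ − ⌊(4·145+66)/402⌋ = ⌊791/402⌋ − ⌊646/402⌋ = 1 − 1 = 0
n=5: ⌊(6·145+66)/402⌋ − ⌊(5·145+66)/402⌋ = ⌊936/402⌋ − ⌊791/402⌋ = 2 − 1 = 1
n=6: ⌊(7·145+66)/402⌋ − ⌊(6·145+66)/402⌋ = ⌊1081/402⌋ − ⌊936/402⌋ = 2 − 2 = 0
n=7: ⌊(8·145+66)/402⌋ − ⌊(7·145+66)/402⌋ = ⌊1226/402⌋ − ⌊1081/402⌋ = 3 − 2 = 1
n=8: ⌊(9·145+66)/402⌋ − ⌊(8·145+66)/402⌋ = ⌊1371/402⌋ − ⌊1226/402⌋ = 3 − 3 = 0
n=9: ⌊(10·145+66)/402⌋ − ⌊(9·145+66)/402⌋ = ⌊1516/402⌋ − ⌊1371/402⌋ = 3 − 3 = 0
n=10: ⌊(11·145+66)/402⌋ − ⌊(10·145+66)/402⌋ = ⌊1661/402⌋ − ⌊1516/402⌋ = 4 − 3 = 1
n=11: ⌊(12·145+66)/402⌋ − ⌊(11·145+66)/402⌋ = ⌊1806/402⌋ − ⌊1661/402⌋ = 4 − 4 = 0
n=12: ⌊(13·145+66)/402⌋ − ⌊(12·145+66)/402⌋ = ⌊1951/402⌋ − ⌊1806/402⌋ = 4 − 4 = 0
n=13: ⌊(14·145+66)/402⌋ − ⌊(13·145+66)/402⌋ = ⌊2096/402⌋ − ⌊1951/402⌋ = 5 − 4 = 1
n=14: ⌊(15·145+66)/402⌋ − ⌊(14·145+66)/402⌋ = ⌊2241/402⌋ − ⌊2096/402⌋ = 5 − 5 = 0
n=15: ⌊(16·145+66)/402⌋ − ⌊(15·145+66)/402⌋ = ⌊2386/402⌋ − ⌊2241/402⌋ = 5 − 5 = 0
n=16: ⌊(17·145+66)/402⌋ − ⌊(16·145+66)/402⌋ = ⌊2531/402⌋ − ⌊2386/402⌋ = 6 − 5 = 1
n=17: ⌊(18·145+66)/402⌋ − ⌊(17·145+66)/402⌋ = ⌊2676/402⌋ − ⌊2531/402⌋ = 6 − 6 = 0
n=18: ⌊(19·145+66)/402⌋ − ⌊(18·145+66)/402⌋ = ⌊2821/402⌋ − ⌊2676/402⌋ = 7 − 6 = 1
n=19: ⌊(20·145+66)/402⌋ − ⌊(19·145+66)/402⌋ = ⌊2966/402⌋ − ⌊2821/402⌋ = 7 − 7 = 0
n=20: ⌊(21·145+66)/402⌋ − ⌊(20·145+66)/402⌋ = ⌊3111/402⌋ − ⌊2966/402⌋ = 7 − 7 = 0
n=21: ⌊(22·145+66)/402⌋ − ⌊(21·145+66)/402⌋ = ⌊3256/402⌋ − ⌊3111/402⌋ = 8 − 7 = 1
n=22: ⌊(23·145+66)/402⌋ − ⌊(22·145+66)/402⌋ = ⌊3401/402⌋ − ⌊3256/402⌋ = 8 − 8 = 0
n=23: ⌊(24·145+66)/402⌋ − ⌊(23·145+66)/402⌋ = ⌊3546/402⌋ − ⌊3401/402⌋ = 8 − 8 = 0
n=24: ⌊(25·145+66)/402⌋ − ⌊(24·145+66)/402⌋ = ⌊3691/402⌋ − ⌊3546/402⌋ = 9 − 8 = 1
n=25: ⌊(26·145+66)/402⌋ − ⌊(25·145+66)/402⌋ = ⌊3836/402⌋ − ⌊3691/402⌋ = 9 − 9 = 0
n=26: ⌊(27·145+66)/402⌋ − ⌊(26·145+66)/402⌋ = ⌊3981/402⌋ − ⌊3836/402⌋ = 9 − 9 = 0
n=27: ⌊(28·145+66)/402⌋ − ⌊(27·145+66)/402⌋ = ⌊4126/402⌋ − ⌊3981/402⌋ = 10 − 9 = 1
n=28: ⌊(29·145+66)/402⌋ − ⌊(28·145+66)/402⌋ = ⌊4271/402⌋ − ⌊4126/402⌋ = 10 − 10 = 0
n=29: ⌊(30·145+66)/402⌋ − ⌊(29·145+66)/402⌋ = ⌊4416/402⌋ − ⌊4271/402⌋ = 10 − 10 = 0
n=30: ⌊(31·145+66)/402⌋ − ⌊(30·145+66)/402⌋ = ⌊4561/402⌋ − ⌊4416/402⌋ = 11 − 10 = 1
n=31: ⌊(32·145+66)/402⌋ − ⌊(31·145+66)/402⌋ = ⌊4706/402⌋ − ⌊4561/402⌋ = 11 − 11 = 0
n=32: ⌊(33·145+66)/402⌋ − ⌊(32·145+66)/402⌋ = ⌊4851/402⌋ − ⌊4706/402⌋ = 12 − 11 = 1
n=33: ⌊(34·145+66)/402⌋ − ⌊(33·145+66)/402⌋ = ⌊4996/402⌋ − ⌊4851/402⌋ = 12 − 12 = 0

0010010100100100101001001001001010


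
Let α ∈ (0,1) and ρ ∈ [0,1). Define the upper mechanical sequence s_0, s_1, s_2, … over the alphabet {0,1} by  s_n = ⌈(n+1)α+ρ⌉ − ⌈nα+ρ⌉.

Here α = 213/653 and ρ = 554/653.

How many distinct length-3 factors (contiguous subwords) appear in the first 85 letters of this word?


t_n = ⌈(n·213+554)/653⌉ for n = 0 … 85:
  n=0…9: ⌈554/653⌉=1 ⌈767/653⌉=2 ⌈980/653⌉=2 ⌈1193/653⌉=2 ⌈1406/653⌉=3 ⌈1619/653⌉=3 ⌈1832/653⌉=3 ⌈2045/653⌉=4 ⌈2258/653⌉=4 ⌈2471/653⌉=4
  n=10…19: ⌈2684/653⌉=5 ⌈2897/653⌉=5 ⌈3110/653⌉=5 ⌈3323/653⌉=6 ⌈3536/653⌉=6 ⌈3749/653⌉=6 ⌈3962/653⌉=7 ⌈4175/653⌉=7 ⌈4388/653⌉=7 ⌈4601/653⌉=8
  n=20…29: ⌈4814/653⌉=8 ⌈5027/653⌉=8 ⌈5240/653⌉=9 ⌈5453/653⌉=9 ⌈5666/653⌉=9 ⌈5879/653⌉=10 ⌈6092/653⌉=10 ⌈6305/653⌉=10 ⌈6518/653⌉=10 ⌈6731/653⌉=11
  n=30…39: ⌈6944/653⌉=11 ⌈7157/653⌉=11 ⌈7370/653⌉=12 ⌈7583/653⌉=12 ⌈7796/653⌉=12 ⌈8009/653⌉=13 ⌈8222/653⌉=13 ⌈8435/653⌉=13 ⌈8648/653⌉=14 ⌈8861/653⌉=14
  n=40…49: ⌈9074/653⌉=14 ⌈9287/653⌉=15 ⌈9500/653⌉=15 ⌈9713/653⌉=15 ⌈9926/653⌉=16 ⌈10139/653⌉=16 ⌈10352/653⌉=16 ⌈10565/653⌉=17 ⌈10778/653⌉=17 ⌈10991/653⌉=17
  n=50…59: ⌈11204/653⌉=18 ⌈11417/653⌉=18 ⌈11630/653⌉=18 ⌈11843/653⌉=19 ⌈12056/653⌉=19 ⌈12269/653⌉=19 ⌈12482/653⌉=20 ⌈12695/653⌉=20 ⌈12908/653⌉=20 ⌈13121/653⌉=21
  n=60…69: ⌈13334/653⌉=21 ⌈13547/653⌉=21 ⌈13760/653⌉=22 ⌈13973/653⌉=22 ⌈14186/653⌉=22 ⌈14399/653⌉=23 ⌈14612/653⌉=23 ⌈14825/653⌉=23 ⌈15038/653⌉=24 ⌈15251/653⌉=24
  n=70…79: ⌈15464/653⌉=24 ⌈15677/653⌉=25 ⌈15890/653⌉=25 ⌈16103/653⌉=25 ⌈16316/653⌉=25 ⌈16529/653⌉=26 ⌈16742/653⌉=26 ⌈16955/653⌉=26 ⌈17168/653⌉=27 ⌈17381/653⌉=27
  n=80…85: ⌈17594/653⌉=27 ⌈17807/653⌉=28 ⌈18020/653⌉=28 ⌈18233/653⌉=28 ⌈18446/653⌉=29 ⌈18659/653⌉=29
s_n = t_(n+1) − t_n for n = 0 … 84 gives
prefix = 1001001001001001001001001000100100100100100100100100100100100100100100100010010010010
slide a length-3 window over [0..2] … [82..84] (83 windows); first occurrence of each distinct factor:
  [  0..  2] 100
  [  1..  3] 001
  [  2..  4] 010
  [ 25.. 27] 000
  (the other 79 windows repeat one of these)
distinct factors: {000, 001, 010, 100}
count = 4  (Sturmian bound for length 3 is 4)

4


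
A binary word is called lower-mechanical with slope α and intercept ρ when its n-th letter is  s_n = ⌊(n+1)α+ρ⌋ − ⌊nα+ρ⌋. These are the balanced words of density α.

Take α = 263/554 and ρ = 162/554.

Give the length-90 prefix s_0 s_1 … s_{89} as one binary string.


n=0: ⌊(1·263+162)/554⌋ − ⌊(0·263+162)/554⌋ = ⌊425/554⌋ − ⌊162/554⌋ = 0 − 0 = 0
n=1: ⌊(2·263+162)/554⌋ − ⌊(1·263+162)/554⌋ = ⌊688/554⌋ − ⌊425/554⌋ = 1 − 0 = 1
n=2: ⌊(3·263+162)/554⌋ − ⌊(2·263+162)/554⌋ = ⌊951/554⌋ − ⌊688/554⌋ = 1 − 1 = 0
n=3: ⌊(4·263+162)/554⌋ − ⌊(3·263+162)/554⌋ = ⌊1214/554⌋ − ⌊951/554⌋ = 2 − 1 = 1
n=4: ⌊(5·263+162)/554⌋ − ⌊(4·263+162)/554⌋ = ⌊1477/554⌋ − ⌊1214/554⌋ = 2 − 2 = 0
n=5: ⌊(6·263+162)/554⌋ − ⌊(5·263+162)/554⌋ = ⌊1740/554⌋ − ⌊1477/554⌋ = 3 − 2 = 1
n=6: ⌊(7·263+162)/554⌋ − ⌊(6·263+162)/554⌋ = ⌊2003/554⌋ − ⌊1740/554⌋ = 3 − 3 = 0
n=7: ⌊(8·263+162)/554⌋ − ⌊(7·263+162)/554⌋ = ⌊2266/554⌋ − ⌊2003/554⌋ = 4 − 3 = 1
n=8: ⌊(9·263+162)/554⌋ − ⌊(8·263+162)/554⌋ = ⌊2529/554⌋ − ⌊2266/554⌋ = 4 − 4 = 0
n=9: ⌊(10·263+162)/554⌋ − ⌊(9·263+162)/554⌋ = ⌊2792/554⌋ − ⌊2529/554⌋ = 5 − 4 = 1
n=10: ⌊(11·263+162)/554⌋ − ⌊(10·263+162)/554⌋ = ⌊3055/554⌋ − ⌊2792/554⌋ = 5 − 5 = 0
n=11: ⌊(12·263+162)/554⌋ − ⌊(11·263+162)/554⌋ = ⌊3318/554⌋ − ⌊3055/554⌋ = 5 − 5 = 0
n=12: ⌊(13·263+162)/554⌋ − ⌊(12·263+162)/554⌋ = ⌊3581/554⌋ − ⌊3318/554⌋ = 6 − 5 = 1
n=13: ⌊(14·263+162)/554⌋ − ⌊(13·263+162)/554⌋ = ⌊3844/554⌋ − ⌊3581/554⌋ = 6 − 6 = 0
n=14: ⌊(15·263+162)/554⌋ − ⌊(14·263+162)/554⌋ = ⌊4107/554⌋ − ⌊3844/554⌋ = 7 − 6 = 1
n=15: ⌊(16·263+162)/554⌋ − ⌊(15·263+162)/554⌋ = ⌊4370/554⌋ − ⌊4107/554⌋ = 7 − 7 = 0
n=16: ⌊(17·263+162)/554⌋ − ⌊(16·263+162)/554⌋ = ⌊4633/554⌋ − ⌊4370/554⌋ = 8 − 7 = 1
n=17: ⌊(18·263+162)/554⌋ − ⌊(17·263+162)/554⌋ = ⌊4896/554⌋ − ⌊4633/554⌋ = 8 − 8 = 0
n=18: ⌊(19·263+162)/554⌋ − ⌊(18·263+162)/554⌋ = ⌊5159/554⌋ − ⌊4896/554⌋ = 9 − 8 = 1
n=19: ⌊(20·263+162)/554⌋ − ⌊(19·263+162)/554⌋ = ⌊5422/554⌋ − ⌊5159/554⌋ = 9 − 9 = 0
n=20: ⌊(21·263+162)/554⌋ − ⌊(20·263+162)/554⌋ = ⌊5685/554⌋ − ⌊5422/554⌋ = 10 − 9 = 1
n=21: ⌊(22·263+162)/554⌋ − ⌊(21·263+162)/554⌋ = ⌊5948/554⌋ − ⌊5685/554⌋ = 10 − 10 = 0
n=22: ⌊(23·263+162)/554⌋ − ⌊(22·263+162)/554⌋ = ⌊6211/554⌋ − ⌊5948/554⌋ = 11 − 10 = 1
n=23: ⌊(24·263+162)/554⌋ − ⌊(23·263+162)/554⌋ = ⌊6474/554⌋ − ⌊6211/554⌋ = 11 − 11 = 0
n=24: ⌊(25·263+162)/554⌋ − ⌊(24·263+162)/554⌋ = ⌊6737/554⌋ − ⌊6474/554⌋ = 12 − 11 = 1
n=25: ⌊(26·263+162)/554⌋ − ⌊(25·263+162)/554⌋ = ⌊7000/554⌋ − ⌊6737/554⌋ = 12 − 12 = 0
n=26: ⌊(27·263+162)/554⌋ − ⌊(26·263+162)/554⌋ = ⌊7263/554⌋ − ⌊7000/554⌋ = 13 − 12 = 1
n=27: ⌊(28·263+162)/554⌋ − ⌊(27·263+162)/554⌋ = ⌊7526/554⌋ − ⌊7263/554⌋ = 13 − 13 = 0
n=28: ⌊(29·263+162)/554⌋ − ⌊(28·263+162)/554⌋ = ⌊7789/554⌋ − ⌊7526/554⌋ = 14 − 13 = 1
n=29: ⌊(30·263+162)/554⌋ − ⌊(29·263+162)/554⌋ = ⌊8052/554⌋ − ⌊7789/554⌋ = 14 − 14 = 0
n=30: ⌊(31·263+162)/554⌋ − ⌊(30·263+162)/554⌋ = ⌊8315/554⌋ − ⌊8052/554⌋ = 15 − 14 = 1
n=31: ⌊(32·263+162)/554⌋ − ⌊(31·263+162)/554⌋ = ⌊8578/554⌋ − ⌊8315/554⌋ = 15 − 15 = 0
n=32: ⌊(33·263+162)/554⌋ − ⌊(32·263+162)/554⌋ = ⌊8841/554⌋ − ⌊8578/554⌋ = 15 − 15 = 0
n=33: ⌊(34·263+162)/554⌋ − ⌊(33·263+162)/554⌋ = ⌊9104/554⌋ − ⌊8841/554⌋ = 16 − 15 = 1
n=34: ⌊(35·263+162)/554⌋ − ⌊(34·263+162)/554⌋ = ⌊9367/554⌋ − ⌊9104/554⌋ = 16 − 16 = 0
n=35: ⌊(36·263+162)/554⌋ − ⌊(35·263+162)/554⌋ = ⌊9630/554⌋ − ⌊9367/554⌋ = 17 − 16 = 1
n=36: ⌊(37·263+162)/554⌋ − ⌊(36·263+162)/554⌋ = ⌊9893/554⌋ − ⌊9630/554⌋ = 17 − 17 = 0
n=37: ⌊(38·263+162)/554⌋ − ⌊(37·263+162)/554⌋ = ⌊10156/554⌋ − ⌊9893/554⌋ = 18 − 17 = 1
n=38: ⌊(39·263+162)/554⌋ − ⌊(38·263+162)/554⌋ = ⌊10419/554⌋ − ⌊10156/554⌋ = 18 − 18 = 0
n=39: ⌊(40·263+162)/554⌋ − ⌊(39·263+162)/554⌋ = ⌊10682/554⌋ − ⌊10419/554⌋ = 19 − 18 = 1
n=40: ⌊(41·263+162)/554⌋ − ⌊(40·263+162)/554⌋ = ⌊10945/554⌋ − ⌊10682/554⌋ = 19 − 19 = 0
n=41: ⌊(42·263+162)/554⌋ − ⌊(41·263+162)/554⌋ = ⌊11208/554⌋ − ⌊10945/554⌋ = 20 − 19 = 1
n=42: ⌊(43·263+162)/554⌋ − ⌊(42·263+162)/554⌋ = ⌊11471/554⌋ − ⌊11208/554⌋ = 20 − 20 = 0
n=43: ⌊(44·263+162)/554⌋ − ⌊(43·263+162)/554⌋ = ⌊11734/554⌋ − ⌊11471/554⌋ = 21 − 20 = 1
n=44: ⌊(45·263+162)/554⌋ − ⌊(44·263+162)/554⌋ = ⌊11997/554⌋ − ⌊11734/554⌋ = 21 − 21 = 0
n=45: ⌊(46·263+162)/554⌋ − ⌊(45·263+162)/554⌋ = ⌊12260/554⌋ − ⌊11997/554⌋ = 22 − 21 = 1
n=46: ⌊(47·263+162)/554⌋ − ⌊(46·263+162)/554⌋ = ⌊12523/554⌋ − ⌊12260/554⌋ = 22 − 22 = 0
n=47: ⌊(48·263+162)/554⌋ − ⌊(47·263+162)/554⌋ = ⌊12786/554⌋ − ⌊12523/554⌋ = 23 − 22 = 1
n=48: ⌊(49·263+162)/554⌋ − ⌊(48·263+162)/554⌋ = ⌊13049/554⌋ − ⌊12786/554⌋ = 23 − 23 = 0
n=49: ⌊(50·263+162)/554⌋ − ⌊(49·263+162)/554⌋ = ⌊13312/554⌋ − ⌊13049/554⌋ = 24 − 23 = 1
n=50: ⌊(51·263+162)/554⌋ − ⌊(50·263+162)/554⌋ = ⌊13575/554⌋ − ⌊13312/554⌋ = 24 − 24 = 0
n=51: ⌊(52·263+162)/554⌋ − ⌊(51·263+162)/554⌋ = ⌊13838/554⌋ − ⌊13575/554⌋ = 24 − 24 = 0
n=52: ⌊(53·263+162)/554⌋ − ⌊(52·263+162)/554⌋ = ⌊14101/554⌋ − ⌊13838/554⌋ = 25 − 24 = 1
n=53: ⌊(54·263+162)/554⌋ − ⌊(53·263+162)/554⌋ = ⌊14364/554⌋ − ⌊14101/554⌋ = 25 − 25 = 0
n=54: ⌊(55·263+162)/554⌋ − ⌊(54·263+162)/554⌋ = ⌊14627/554⌋ − ⌊14364/554⌋ = 26 − 25 = 1
n=55: ⌊(56·263+162)/554⌋ − ⌊(55·263+162)/554⌋ = ⌊14890/554⌋ − ⌊14627/554⌋ = 26 − 26 = 0
n=56: ⌊(57·263+162)/554⌋ − ⌊(56·263+162)/554⌋ = ⌊15153/554⌋ − ⌊14890/554⌋ = 27 − 26 = 1
n=57: ⌊(58·263+162)/554⌋ − ⌊(57·263+162)/554⌋ = ⌊15416/554⌋ − ⌊15153/554⌋ = 27 − 27 = 0
n=58: ⌊(59·263+162)/554⌋ − ⌊(58·263+162)/554⌋ = ⌊15679/554⌋ − ⌊15416/554⌋ = 28 − 27 = 1
n=59: ⌊(60·263+162)/554⌋ − ⌊(59·263+162)/554⌋ = ⌊15942/554⌋ − ⌊15679/554⌋ = 28 − 28 = 0
n=60: ⌊(61·263+162)/554⌋ − ⌊(60·263+162)/554⌋ = ⌊16205/554⌋ − ⌊15942/554⌋ = 29 − 28 = 1
n=61: ⌊(62·263+162)/554⌋ − ⌊(61·263+162)/554⌋ = ⌊16468/554⌋ − ⌊16205/554⌋ = 29 − 29 = 0
n=62: ⌊(63·263+162)/554⌋ − ⌊(62·263+162)/554⌋ = ⌊16731/554⌋ − ⌊16468/554⌋ = 30 − 29 = 1
n=63: ⌊(64·263+162)/554⌋ − ⌊(63·263+162)/554⌋ = ⌊16994/554⌋ − ⌊16731/554⌋ = 30 − 30 = 0
n=64: ⌊(65·263+162)/554⌋ − ⌊(64·263+162)/554⌋ = ⌊17257/554⌋ − ⌊16994/554⌋ = 31 − 30 = 1
n=65: ⌊(66·263+162)/554⌋ − ⌊(65·263+162)/554⌋ = ⌊17520/554⌋ − ⌊17257/554⌋ = 31 − 31 = 0
n=66: ⌊(67·263+162)/554⌋ − ⌊(66·263+162)/554⌋ = ⌊17783/554⌋ − ⌊17520/554⌋ = 32 − 31 = 1
n=67: ⌊(68·263+162)/554⌋ − ⌊(67·263+162)/554⌋ = ⌊18046/554⌋ − ⌊17783/554⌋ = 32 − 32 = 0
n=68: ⌊(69·263+162)/554⌋ − ⌊(68·263+162)/554⌋ = ⌊18309/554⌋ − ⌊18046/554⌋ = 33 − 32 = 1
n=69: ⌊(70·263+162)/554⌋ − ⌊(69·263+162)/554⌋ = ⌊18572/554⌋ − ⌊18309/554⌋ = 33 − 33 = 0
n=70: ⌊(71·263+162)/554⌋ − ⌊(70·263+162)/554⌋ = ⌊18835/554⌋ − ⌊18572/554⌋ = 33 − 33 = 0
n=71: ⌊(72·263+162)/554⌋ − ⌊(71·263+162)/554⌋ = ⌊19098/554⌋ − ⌊18835/554⌋ = 34 − 33 = 1
n=72: ⌊(73·263+162)/554⌋ − ⌊(72·263+162)/554⌋ = ⌊19361/554⌋ − ⌊19098/554⌋ = 34 − 34 = 0
n=73: ⌊(74·263+162)/554⌋ − ⌊(73·263+162)/554⌋ = ⌊19624/554⌋ − ⌊19361/554⌋ = 35 − 34 = 1
n=74: ⌊(75·263+162)/554⌋ − ⌊(74·263+162)/554⌋ = ⌊19887/554⌋ − ⌊19624/554⌋ = 35 − 35 = 0
n=75: ⌊(76·263+162)/554⌋ − ⌊(75·263+162)/554⌋ = ⌊20150/554⌋ − ⌊19887/554⌋ = 36 − 35 = 1
n=76: ⌊(77·263+162)/554⌋ − ⌊(76·263+162)/554⌋ = ⌊20413/554⌋ − ⌊20150/554⌋ = 36 − 36 = 0
n=77: ⌊(78·263+162)/554⌋ − ⌊(77·263+162)/554⌋ = ⌊20676/554⌋ − ⌊20413/554⌋ = 37 − 36 = 1
n=78: ⌊(79·263+162)/554⌋ − ⌊(78·263+162)/554⌋ = ⌊20939/554⌋ − ⌊20676/554⌋ = 37 − 37 = 0
n=79: ⌊(80·263+162)/554⌋ − ⌊(79·263+162)/554⌋ = ⌊21202/554⌋ − ⌊20939/554⌋ = 38 − 37 = 1
n=80: ⌊(81·263+162)/554⌋ − ⌊(80·263+162)/554⌋ = ⌊21465/554⌋ − ⌊21202/554⌋ = 38 − 38 = 0
n=81: ⌊(82·263+162)/554⌋ − ⌊(81·263+162)/554⌋ = ⌊21728/554⌋ − ⌊21465/554⌋ = 39 − 38 = 1
n=82: ⌊(83·263+162)/554⌋ − ⌊(82·263+162)/554⌋ = ⌊21991/554⌋ − ⌊21728/554⌋ = 39 − 39 = 0
n=83: ⌊(84·263+162)/554⌋ − ⌊(83·263+162)/554⌋ = ⌊22254/554⌋ − ⌊21991/554⌋ = 40 − 39 = 1
n=84: ⌊(85·263+162)/554⌋ − ⌊(84·263+162)/554⌋ = ⌊22517/554⌋ − ⌊22254/554⌋ = 40 − 40 = 0
n=85: ⌊(86·263+162)/554⌋ − ⌊(85·263+162)/554⌋ = ⌊22780/554⌋ − ⌊22517/554⌋ = 41 − 40 = 1
n=86: ⌊(87·263+162)/554⌋ − ⌊(86·263+162)/554⌋ = ⌊23043/554⌋ − ⌊22780/554⌋ = 41 − 41 = 0
n=87: ⌊(88·263+162)/554⌋ − ⌊(87·263+162)/554⌋ = ⌊23306/554⌋ − ⌊23043/554⌋ = 42 − 41 = 1
n=88: ⌊(89·263+162)/554⌋ − ⌊(88·263+162)/554⌋ = ⌊23569/554⌋ − ⌊23306/554⌋ = 42 − 42 = 0
n=89: ⌊(90·263+162)/554⌋ − ⌊(89·263+162)/554⌋ = ⌊23832/554⌋ − ⌊23569/554⌋ = 43 − 42 = 1

010101010100101010101010101010100101010101010101010010101010101010101001010101010101010101
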